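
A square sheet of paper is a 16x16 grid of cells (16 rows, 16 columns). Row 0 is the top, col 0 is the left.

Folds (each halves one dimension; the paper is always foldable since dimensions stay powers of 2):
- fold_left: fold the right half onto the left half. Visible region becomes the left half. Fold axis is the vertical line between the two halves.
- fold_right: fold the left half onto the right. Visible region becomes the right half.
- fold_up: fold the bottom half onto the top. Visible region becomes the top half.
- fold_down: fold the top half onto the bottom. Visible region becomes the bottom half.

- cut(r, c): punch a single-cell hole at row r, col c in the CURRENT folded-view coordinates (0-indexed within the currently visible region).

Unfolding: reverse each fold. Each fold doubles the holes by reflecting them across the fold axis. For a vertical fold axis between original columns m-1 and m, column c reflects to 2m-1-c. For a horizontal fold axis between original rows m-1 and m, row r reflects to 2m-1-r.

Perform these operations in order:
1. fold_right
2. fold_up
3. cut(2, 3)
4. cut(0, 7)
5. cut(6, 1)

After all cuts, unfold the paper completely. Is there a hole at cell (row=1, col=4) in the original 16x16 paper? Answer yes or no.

Op 1 fold_right: fold axis v@8; visible region now rows[0,16) x cols[8,16) = 16x8
Op 2 fold_up: fold axis h@8; visible region now rows[0,8) x cols[8,16) = 8x8
Op 3 cut(2, 3): punch at orig (2,11); cuts so far [(2, 11)]; region rows[0,8) x cols[8,16) = 8x8
Op 4 cut(0, 7): punch at orig (0,15); cuts so far [(0, 15), (2, 11)]; region rows[0,8) x cols[8,16) = 8x8
Op 5 cut(6, 1): punch at orig (6,9); cuts so far [(0, 15), (2, 11), (6, 9)]; region rows[0,8) x cols[8,16) = 8x8
Unfold 1 (reflect across h@8): 6 holes -> [(0, 15), (2, 11), (6, 9), (9, 9), (13, 11), (15, 15)]
Unfold 2 (reflect across v@8): 12 holes -> [(0, 0), (0, 15), (2, 4), (2, 11), (6, 6), (6, 9), (9, 6), (9, 9), (13, 4), (13, 11), (15, 0), (15, 15)]
Holes: [(0, 0), (0, 15), (2, 4), (2, 11), (6, 6), (6, 9), (9, 6), (9, 9), (13, 4), (13, 11), (15, 0), (15, 15)]

Answer: no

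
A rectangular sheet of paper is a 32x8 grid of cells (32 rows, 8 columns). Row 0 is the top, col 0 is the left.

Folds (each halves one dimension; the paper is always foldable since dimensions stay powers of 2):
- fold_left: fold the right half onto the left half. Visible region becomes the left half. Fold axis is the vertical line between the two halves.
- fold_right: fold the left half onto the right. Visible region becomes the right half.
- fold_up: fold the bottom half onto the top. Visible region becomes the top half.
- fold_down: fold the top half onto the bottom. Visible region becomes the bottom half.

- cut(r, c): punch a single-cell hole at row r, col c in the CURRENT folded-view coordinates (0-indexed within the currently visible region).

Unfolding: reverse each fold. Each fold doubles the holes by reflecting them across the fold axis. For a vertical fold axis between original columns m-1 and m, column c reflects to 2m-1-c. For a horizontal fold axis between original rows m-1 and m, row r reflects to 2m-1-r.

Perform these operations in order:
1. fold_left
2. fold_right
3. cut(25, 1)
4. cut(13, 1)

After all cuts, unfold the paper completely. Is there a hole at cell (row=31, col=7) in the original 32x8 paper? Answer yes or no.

Answer: no

Derivation:
Op 1 fold_left: fold axis v@4; visible region now rows[0,32) x cols[0,4) = 32x4
Op 2 fold_right: fold axis v@2; visible region now rows[0,32) x cols[2,4) = 32x2
Op 3 cut(25, 1): punch at orig (25,3); cuts so far [(25, 3)]; region rows[0,32) x cols[2,4) = 32x2
Op 4 cut(13, 1): punch at orig (13,3); cuts so far [(13, 3), (25, 3)]; region rows[0,32) x cols[2,4) = 32x2
Unfold 1 (reflect across v@2): 4 holes -> [(13, 0), (13, 3), (25, 0), (25, 3)]
Unfold 2 (reflect across v@4): 8 holes -> [(13, 0), (13, 3), (13, 4), (13, 7), (25, 0), (25, 3), (25, 4), (25, 7)]
Holes: [(13, 0), (13, 3), (13, 4), (13, 7), (25, 0), (25, 3), (25, 4), (25, 7)]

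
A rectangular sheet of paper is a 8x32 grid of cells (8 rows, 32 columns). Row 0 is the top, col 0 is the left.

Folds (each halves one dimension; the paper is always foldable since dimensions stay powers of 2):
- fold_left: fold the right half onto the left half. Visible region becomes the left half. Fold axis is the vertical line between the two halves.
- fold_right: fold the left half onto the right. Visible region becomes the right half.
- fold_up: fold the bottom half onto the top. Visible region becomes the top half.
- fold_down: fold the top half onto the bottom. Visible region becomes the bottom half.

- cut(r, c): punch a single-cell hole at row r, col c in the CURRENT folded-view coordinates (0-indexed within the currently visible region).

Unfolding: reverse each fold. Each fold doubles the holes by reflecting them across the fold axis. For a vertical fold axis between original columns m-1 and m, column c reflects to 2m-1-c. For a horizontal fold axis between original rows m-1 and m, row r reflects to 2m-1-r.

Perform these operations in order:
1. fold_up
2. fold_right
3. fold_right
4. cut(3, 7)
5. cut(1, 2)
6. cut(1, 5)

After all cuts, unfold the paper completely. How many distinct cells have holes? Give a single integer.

Answer: 24

Derivation:
Op 1 fold_up: fold axis h@4; visible region now rows[0,4) x cols[0,32) = 4x32
Op 2 fold_right: fold axis v@16; visible region now rows[0,4) x cols[16,32) = 4x16
Op 3 fold_right: fold axis v@24; visible region now rows[0,4) x cols[24,32) = 4x8
Op 4 cut(3, 7): punch at orig (3,31); cuts so far [(3, 31)]; region rows[0,4) x cols[24,32) = 4x8
Op 5 cut(1, 2): punch at orig (1,26); cuts so far [(1, 26), (3, 31)]; region rows[0,4) x cols[24,32) = 4x8
Op 6 cut(1, 5): punch at orig (1,29); cuts so far [(1, 26), (1, 29), (3, 31)]; region rows[0,4) x cols[24,32) = 4x8
Unfold 1 (reflect across v@24): 6 holes -> [(1, 18), (1, 21), (1, 26), (1, 29), (3, 16), (3, 31)]
Unfold 2 (reflect across v@16): 12 holes -> [(1, 2), (1, 5), (1, 10), (1, 13), (1, 18), (1, 21), (1, 26), (1, 29), (3, 0), (3, 15), (3, 16), (3, 31)]
Unfold 3 (reflect across h@4): 24 holes -> [(1, 2), (1, 5), (1, 10), (1, 13), (1, 18), (1, 21), (1, 26), (1, 29), (3, 0), (3, 15), (3, 16), (3, 31), (4, 0), (4, 15), (4, 16), (4, 31), (6, 2), (6, 5), (6, 10), (6, 13), (6, 18), (6, 21), (6, 26), (6, 29)]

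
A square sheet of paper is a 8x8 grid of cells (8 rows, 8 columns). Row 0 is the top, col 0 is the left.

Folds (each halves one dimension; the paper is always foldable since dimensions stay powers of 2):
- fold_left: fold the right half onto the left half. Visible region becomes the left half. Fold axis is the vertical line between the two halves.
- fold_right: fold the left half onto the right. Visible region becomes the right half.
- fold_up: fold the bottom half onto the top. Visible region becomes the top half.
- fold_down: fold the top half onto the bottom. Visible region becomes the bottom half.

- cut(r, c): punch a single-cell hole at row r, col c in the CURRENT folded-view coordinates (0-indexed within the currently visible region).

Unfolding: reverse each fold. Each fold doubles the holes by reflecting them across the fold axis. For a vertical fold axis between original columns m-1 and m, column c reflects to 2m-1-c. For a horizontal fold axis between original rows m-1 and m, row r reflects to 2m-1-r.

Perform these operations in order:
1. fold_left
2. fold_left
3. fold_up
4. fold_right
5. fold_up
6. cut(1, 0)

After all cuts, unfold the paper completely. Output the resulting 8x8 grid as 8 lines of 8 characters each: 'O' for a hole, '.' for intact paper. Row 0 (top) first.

Op 1 fold_left: fold axis v@4; visible region now rows[0,8) x cols[0,4) = 8x4
Op 2 fold_left: fold axis v@2; visible region now rows[0,8) x cols[0,2) = 8x2
Op 3 fold_up: fold axis h@4; visible region now rows[0,4) x cols[0,2) = 4x2
Op 4 fold_right: fold axis v@1; visible region now rows[0,4) x cols[1,2) = 4x1
Op 5 fold_up: fold axis h@2; visible region now rows[0,2) x cols[1,2) = 2x1
Op 6 cut(1, 0): punch at orig (1,1); cuts so far [(1, 1)]; region rows[0,2) x cols[1,2) = 2x1
Unfold 1 (reflect across h@2): 2 holes -> [(1, 1), (2, 1)]
Unfold 2 (reflect across v@1): 4 holes -> [(1, 0), (1, 1), (2, 0), (2, 1)]
Unfold 3 (reflect across h@4): 8 holes -> [(1, 0), (1, 1), (2, 0), (2, 1), (5, 0), (5, 1), (6, 0), (6, 1)]
Unfold 4 (reflect across v@2): 16 holes -> [(1, 0), (1, 1), (1, 2), (1, 3), (2, 0), (2, 1), (2, 2), (2, 3), (5, 0), (5, 1), (5, 2), (5, 3), (6, 0), (6, 1), (6, 2), (6, 3)]
Unfold 5 (reflect across v@4): 32 holes -> [(1, 0), (1, 1), (1, 2), (1, 3), (1, 4), (1, 5), (1, 6), (1, 7), (2, 0), (2, 1), (2, 2), (2, 3), (2, 4), (2, 5), (2, 6), (2, 7), (5, 0), (5, 1), (5, 2), (5, 3), (5, 4), (5, 5), (5, 6), (5, 7), (6, 0), (6, 1), (6, 2), (6, 3), (6, 4), (6, 5), (6, 6), (6, 7)]

Answer: ........
OOOOOOOO
OOOOOOOO
........
........
OOOOOOOO
OOOOOOOO
........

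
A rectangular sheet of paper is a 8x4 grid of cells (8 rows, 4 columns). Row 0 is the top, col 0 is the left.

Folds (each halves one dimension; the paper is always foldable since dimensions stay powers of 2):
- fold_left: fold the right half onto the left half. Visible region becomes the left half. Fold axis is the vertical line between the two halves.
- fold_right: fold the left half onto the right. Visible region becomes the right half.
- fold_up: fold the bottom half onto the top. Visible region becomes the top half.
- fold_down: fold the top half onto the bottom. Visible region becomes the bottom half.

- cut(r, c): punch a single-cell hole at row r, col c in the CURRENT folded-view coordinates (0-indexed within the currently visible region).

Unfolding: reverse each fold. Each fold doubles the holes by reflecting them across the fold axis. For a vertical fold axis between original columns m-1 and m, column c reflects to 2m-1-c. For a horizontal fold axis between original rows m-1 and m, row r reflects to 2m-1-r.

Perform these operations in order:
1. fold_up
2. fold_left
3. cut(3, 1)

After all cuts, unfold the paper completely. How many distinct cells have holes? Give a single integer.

Answer: 4

Derivation:
Op 1 fold_up: fold axis h@4; visible region now rows[0,4) x cols[0,4) = 4x4
Op 2 fold_left: fold axis v@2; visible region now rows[0,4) x cols[0,2) = 4x2
Op 3 cut(3, 1): punch at orig (3,1); cuts so far [(3, 1)]; region rows[0,4) x cols[0,2) = 4x2
Unfold 1 (reflect across v@2): 2 holes -> [(3, 1), (3, 2)]
Unfold 2 (reflect across h@4): 4 holes -> [(3, 1), (3, 2), (4, 1), (4, 2)]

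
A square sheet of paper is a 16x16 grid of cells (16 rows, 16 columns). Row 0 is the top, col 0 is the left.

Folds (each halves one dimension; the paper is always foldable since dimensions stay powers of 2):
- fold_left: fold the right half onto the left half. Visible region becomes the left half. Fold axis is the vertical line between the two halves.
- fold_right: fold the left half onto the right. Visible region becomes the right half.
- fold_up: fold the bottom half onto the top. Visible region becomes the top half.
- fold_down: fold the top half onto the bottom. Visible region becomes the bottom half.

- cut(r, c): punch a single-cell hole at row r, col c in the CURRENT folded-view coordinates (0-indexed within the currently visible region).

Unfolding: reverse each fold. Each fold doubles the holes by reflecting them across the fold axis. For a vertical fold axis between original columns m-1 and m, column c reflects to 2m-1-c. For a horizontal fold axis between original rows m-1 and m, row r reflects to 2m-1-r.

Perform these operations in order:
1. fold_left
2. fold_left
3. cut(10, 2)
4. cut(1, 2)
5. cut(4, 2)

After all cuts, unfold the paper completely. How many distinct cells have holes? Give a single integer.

Op 1 fold_left: fold axis v@8; visible region now rows[0,16) x cols[0,8) = 16x8
Op 2 fold_left: fold axis v@4; visible region now rows[0,16) x cols[0,4) = 16x4
Op 3 cut(10, 2): punch at orig (10,2); cuts so far [(10, 2)]; region rows[0,16) x cols[0,4) = 16x4
Op 4 cut(1, 2): punch at orig (1,2); cuts so far [(1, 2), (10, 2)]; region rows[0,16) x cols[0,4) = 16x4
Op 5 cut(4, 2): punch at orig (4,2); cuts so far [(1, 2), (4, 2), (10, 2)]; region rows[0,16) x cols[0,4) = 16x4
Unfold 1 (reflect across v@4): 6 holes -> [(1, 2), (1, 5), (4, 2), (4, 5), (10, 2), (10, 5)]
Unfold 2 (reflect across v@8): 12 holes -> [(1, 2), (1, 5), (1, 10), (1, 13), (4, 2), (4, 5), (4, 10), (4, 13), (10, 2), (10, 5), (10, 10), (10, 13)]

Answer: 12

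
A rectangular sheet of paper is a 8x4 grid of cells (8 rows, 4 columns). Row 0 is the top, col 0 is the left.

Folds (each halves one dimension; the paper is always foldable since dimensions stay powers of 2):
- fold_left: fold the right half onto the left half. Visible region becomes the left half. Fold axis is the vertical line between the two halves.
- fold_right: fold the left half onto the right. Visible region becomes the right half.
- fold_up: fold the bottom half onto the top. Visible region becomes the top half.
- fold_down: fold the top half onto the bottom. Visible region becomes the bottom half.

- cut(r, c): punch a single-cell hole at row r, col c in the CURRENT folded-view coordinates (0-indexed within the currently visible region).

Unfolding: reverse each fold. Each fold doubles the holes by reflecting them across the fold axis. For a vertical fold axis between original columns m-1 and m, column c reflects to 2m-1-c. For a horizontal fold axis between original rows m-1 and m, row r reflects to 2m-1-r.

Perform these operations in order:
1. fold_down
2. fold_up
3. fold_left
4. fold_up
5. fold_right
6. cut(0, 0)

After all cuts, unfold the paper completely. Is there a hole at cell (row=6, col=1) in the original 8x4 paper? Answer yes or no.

Op 1 fold_down: fold axis h@4; visible region now rows[4,8) x cols[0,4) = 4x4
Op 2 fold_up: fold axis h@6; visible region now rows[4,6) x cols[0,4) = 2x4
Op 3 fold_left: fold axis v@2; visible region now rows[4,6) x cols[0,2) = 2x2
Op 4 fold_up: fold axis h@5; visible region now rows[4,5) x cols[0,2) = 1x2
Op 5 fold_right: fold axis v@1; visible region now rows[4,5) x cols[1,2) = 1x1
Op 6 cut(0, 0): punch at orig (4,1); cuts so far [(4, 1)]; region rows[4,5) x cols[1,2) = 1x1
Unfold 1 (reflect across v@1): 2 holes -> [(4, 0), (4, 1)]
Unfold 2 (reflect across h@5): 4 holes -> [(4, 0), (4, 1), (5, 0), (5, 1)]
Unfold 3 (reflect across v@2): 8 holes -> [(4, 0), (4, 1), (4, 2), (4, 3), (5, 0), (5, 1), (5, 2), (5, 3)]
Unfold 4 (reflect across h@6): 16 holes -> [(4, 0), (4, 1), (4, 2), (4, 3), (5, 0), (5, 1), (5, 2), (5, 3), (6, 0), (6, 1), (6, 2), (6, 3), (7, 0), (7, 1), (7, 2), (7, 3)]
Unfold 5 (reflect across h@4): 32 holes -> [(0, 0), (0, 1), (0, 2), (0, 3), (1, 0), (1, 1), (1, 2), (1, 3), (2, 0), (2, 1), (2, 2), (2, 3), (3, 0), (3, 1), (3, 2), (3, 3), (4, 0), (4, 1), (4, 2), (4, 3), (5, 0), (5, 1), (5, 2), (5, 3), (6, 0), (6, 1), (6, 2), (6, 3), (7, 0), (7, 1), (7, 2), (7, 3)]
Holes: [(0, 0), (0, 1), (0, 2), (0, 3), (1, 0), (1, 1), (1, 2), (1, 3), (2, 0), (2, 1), (2, 2), (2, 3), (3, 0), (3, 1), (3, 2), (3, 3), (4, 0), (4, 1), (4, 2), (4, 3), (5, 0), (5, 1), (5, 2), (5, 3), (6, 0), (6, 1), (6, 2), (6, 3), (7, 0), (7, 1), (7, 2), (7, 3)]

Answer: yes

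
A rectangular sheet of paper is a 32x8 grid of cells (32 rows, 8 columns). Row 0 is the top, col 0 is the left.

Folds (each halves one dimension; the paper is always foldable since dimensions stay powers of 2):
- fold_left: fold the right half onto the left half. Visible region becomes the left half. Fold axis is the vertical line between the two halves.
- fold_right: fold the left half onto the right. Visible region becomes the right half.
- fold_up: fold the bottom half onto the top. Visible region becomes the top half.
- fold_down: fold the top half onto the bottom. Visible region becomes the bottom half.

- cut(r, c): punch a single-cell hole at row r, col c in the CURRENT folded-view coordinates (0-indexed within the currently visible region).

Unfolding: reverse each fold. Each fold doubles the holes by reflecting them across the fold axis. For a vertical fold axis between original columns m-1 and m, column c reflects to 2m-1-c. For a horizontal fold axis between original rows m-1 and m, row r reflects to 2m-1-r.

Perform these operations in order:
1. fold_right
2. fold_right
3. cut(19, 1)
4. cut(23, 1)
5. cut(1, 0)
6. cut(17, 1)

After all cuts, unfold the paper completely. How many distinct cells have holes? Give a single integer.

Op 1 fold_right: fold axis v@4; visible region now rows[0,32) x cols[4,8) = 32x4
Op 2 fold_right: fold axis v@6; visible region now rows[0,32) x cols[6,8) = 32x2
Op 3 cut(19, 1): punch at orig (19,7); cuts so far [(19, 7)]; region rows[0,32) x cols[6,8) = 32x2
Op 4 cut(23, 1): punch at orig (23,7); cuts so far [(19, 7), (23, 7)]; region rows[0,32) x cols[6,8) = 32x2
Op 5 cut(1, 0): punch at orig (1,6); cuts so far [(1, 6), (19, 7), (23, 7)]; region rows[0,32) x cols[6,8) = 32x2
Op 6 cut(17, 1): punch at orig (17,7); cuts so far [(1, 6), (17, 7), (19, 7), (23, 7)]; region rows[0,32) x cols[6,8) = 32x2
Unfold 1 (reflect across v@6): 8 holes -> [(1, 5), (1, 6), (17, 4), (17, 7), (19, 4), (19, 7), (23, 4), (23, 7)]
Unfold 2 (reflect across v@4): 16 holes -> [(1, 1), (1, 2), (1, 5), (1, 6), (17, 0), (17, 3), (17, 4), (17, 7), (19, 0), (19, 3), (19, 4), (19, 7), (23, 0), (23, 3), (23, 4), (23, 7)]

Answer: 16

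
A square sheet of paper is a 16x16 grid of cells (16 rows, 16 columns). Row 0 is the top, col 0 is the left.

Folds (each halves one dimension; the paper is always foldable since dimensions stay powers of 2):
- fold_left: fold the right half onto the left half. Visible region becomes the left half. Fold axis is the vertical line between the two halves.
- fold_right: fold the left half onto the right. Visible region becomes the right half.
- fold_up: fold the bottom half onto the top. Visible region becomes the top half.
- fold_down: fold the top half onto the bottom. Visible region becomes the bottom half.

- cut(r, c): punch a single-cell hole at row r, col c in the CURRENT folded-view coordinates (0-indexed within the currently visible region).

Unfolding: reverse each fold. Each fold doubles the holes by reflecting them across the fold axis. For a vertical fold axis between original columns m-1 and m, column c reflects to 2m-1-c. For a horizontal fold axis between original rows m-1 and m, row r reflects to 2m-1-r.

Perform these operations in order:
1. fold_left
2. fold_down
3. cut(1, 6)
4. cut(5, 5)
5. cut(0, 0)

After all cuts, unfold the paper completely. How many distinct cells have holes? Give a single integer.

Op 1 fold_left: fold axis v@8; visible region now rows[0,16) x cols[0,8) = 16x8
Op 2 fold_down: fold axis h@8; visible region now rows[8,16) x cols[0,8) = 8x8
Op 3 cut(1, 6): punch at orig (9,6); cuts so far [(9, 6)]; region rows[8,16) x cols[0,8) = 8x8
Op 4 cut(5, 5): punch at orig (13,5); cuts so far [(9, 6), (13, 5)]; region rows[8,16) x cols[0,8) = 8x8
Op 5 cut(0, 0): punch at orig (8,0); cuts so far [(8, 0), (9, 6), (13, 5)]; region rows[8,16) x cols[0,8) = 8x8
Unfold 1 (reflect across h@8): 6 holes -> [(2, 5), (6, 6), (7, 0), (8, 0), (9, 6), (13, 5)]
Unfold 2 (reflect across v@8): 12 holes -> [(2, 5), (2, 10), (6, 6), (6, 9), (7, 0), (7, 15), (8, 0), (8, 15), (9, 6), (9, 9), (13, 5), (13, 10)]

Answer: 12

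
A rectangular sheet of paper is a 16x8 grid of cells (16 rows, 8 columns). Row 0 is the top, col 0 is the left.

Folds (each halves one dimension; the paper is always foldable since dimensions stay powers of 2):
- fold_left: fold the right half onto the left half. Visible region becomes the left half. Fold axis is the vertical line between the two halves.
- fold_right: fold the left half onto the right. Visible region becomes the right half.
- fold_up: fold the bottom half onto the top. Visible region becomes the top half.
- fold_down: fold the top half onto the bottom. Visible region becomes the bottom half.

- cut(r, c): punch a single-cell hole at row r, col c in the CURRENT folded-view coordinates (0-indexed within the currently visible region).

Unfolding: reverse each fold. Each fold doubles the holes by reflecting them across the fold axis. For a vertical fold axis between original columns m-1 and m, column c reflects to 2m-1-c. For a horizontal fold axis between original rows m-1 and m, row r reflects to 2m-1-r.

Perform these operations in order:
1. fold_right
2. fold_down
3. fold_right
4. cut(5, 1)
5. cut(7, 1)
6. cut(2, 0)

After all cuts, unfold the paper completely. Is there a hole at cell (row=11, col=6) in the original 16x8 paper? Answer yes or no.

Answer: no

Derivation:
Op 1 fold_right: fold axis v@4; visible region now rows[0,16) x cols[4,8) = 16x4
Op 2 fold_down: fold axis h@8; visible region now rows[8,16) x cols[4,8) = 8x4
Op 3 fold_right: fold axis v@6; visible region now rows[8,16) x cols[6,8) = 8x2
Op 4 cut(5, 1): punch at orig (13,7); cuts so far [(13, 7)]; region rows[8,16) x cols[6,8) = 8x2
Op 5 cut(7, 1): punch at orig (15,7); cuts so far [(13, 7), (15, 7)]; region rows[8,16) x cols[6,8) = 8x2
Op 6 cut(2, 0): punch at orig (10,6); cuts so far [(10, 6), (13, 7), (15, 7)]; region rows[8,16) x cols[6,8) = 8x2
Unfold 1 (reflect across v@6): 6 holes -> [(10, 5), (10, 6), (13, 4), (13, 7), (15, 4), (15, 7)]
Unfold 2 (reflect across h@8): 12 holes -> [(0, 4), (0, 7), (2, 4), (2, 7), (5, 5), (5, 6), (10, 5), (10, 6), (13, 4), (13, 7), (15, 4), (15, 7)]
Unfold 3 (reflect across v@4): 24 holes -> [(0, 0), (0, 3), (0, 4), (0, 7), (2, 0), (2, 3), (2, 4), (2, 7), (5, 1), (5, 2), (5, 5), (5, 6), (10, 1), (10, 2), (10, 5), (10, 6), (13, 0), (13, 3), (13, 4), (13, 7), (15, 0), (15, 3), (15, 4), (15, 7)]
Holes: [(0, 0), (0, 3), (0, 4), (0, 7), (2, 0), (2, 3), (2, 4), (2, 7), (5, 1), (5, 2), (5, 5), (5, 6), (10, 1), (10, 2), (10, 5), (10, 6), (13, 0), (13, 3), (13, 4), (13, 7), (15, 0), (15, 3), (15, 4), (15, 7)]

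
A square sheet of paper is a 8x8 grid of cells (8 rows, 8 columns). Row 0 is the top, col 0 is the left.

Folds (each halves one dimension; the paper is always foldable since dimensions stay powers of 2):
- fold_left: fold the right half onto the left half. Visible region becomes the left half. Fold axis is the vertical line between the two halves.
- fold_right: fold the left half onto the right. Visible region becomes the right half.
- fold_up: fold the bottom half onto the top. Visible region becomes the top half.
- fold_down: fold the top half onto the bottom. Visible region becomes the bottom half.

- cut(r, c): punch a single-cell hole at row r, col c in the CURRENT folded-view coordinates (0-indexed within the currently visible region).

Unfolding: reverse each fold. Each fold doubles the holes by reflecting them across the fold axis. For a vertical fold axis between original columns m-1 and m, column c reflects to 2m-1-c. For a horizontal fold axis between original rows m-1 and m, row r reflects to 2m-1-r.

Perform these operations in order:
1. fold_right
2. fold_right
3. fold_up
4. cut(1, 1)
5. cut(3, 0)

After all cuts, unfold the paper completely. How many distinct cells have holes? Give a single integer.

Answer: 16

Derivation:
Op 1 fold_right: fold axis v@4; visible region now rows[0,8) x cols[4,8) = 8x4
Op 2 fold_right: fold axis v@6; visible region now rows[0,8) x cols[6,8) = 8x2
Op 3 fold_up: fold axis h@4; visible region now rows[0,4) x cols[6,8) = 4x2
Op 4 cut(1, 1): punch at orig (1,7); cuts so far [(1, 7)]; region rows[0,4) x cols[6,8) = 4x2
Op 5 cut(3, 0): punch at orig (3,6); cuts so far [(1, 7), (3, 6)]; region rows[0,4) x cols[6,8) = 4x2
Unfold 1 (reflect across h@4): 4 holes -> [(1, 7), (3, 6), (4, 6), (6, 7)]
Unfold 2 (reflect across v@6): 8 holes -> [(1, 4), (1, 7), (3, 5), (3, 6), (4, 5), (4, 6), (6, 4), (6, 7)]
Unfold 3 (reflect across v@4): 16 holes -> [(1, 0), (1, 3), (1, 4), (1, 7), (3, 1), (3, 2), (3, 5), (3, 6), (4, 1), (4, 2), (4, 5), (4, 6), (6, 0), (6, 3), (6, 4), (6, 7)]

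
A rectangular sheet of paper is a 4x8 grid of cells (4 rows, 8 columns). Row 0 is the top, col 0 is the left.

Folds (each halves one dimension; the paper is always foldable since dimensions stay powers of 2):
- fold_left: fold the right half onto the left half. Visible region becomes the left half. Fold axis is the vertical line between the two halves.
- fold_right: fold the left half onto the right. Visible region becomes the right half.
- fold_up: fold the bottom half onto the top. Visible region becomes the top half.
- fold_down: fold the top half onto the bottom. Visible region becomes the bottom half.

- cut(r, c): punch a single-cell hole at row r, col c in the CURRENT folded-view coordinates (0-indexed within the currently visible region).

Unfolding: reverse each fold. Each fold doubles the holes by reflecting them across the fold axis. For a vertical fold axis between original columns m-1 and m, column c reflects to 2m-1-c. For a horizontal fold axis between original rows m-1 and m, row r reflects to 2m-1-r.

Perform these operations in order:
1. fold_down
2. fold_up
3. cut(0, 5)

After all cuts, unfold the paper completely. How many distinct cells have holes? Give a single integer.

Answer: 4

Derivation:
Op 1 fold_down: fold axis h@2; visible region now rows[2,4) x cols[0,8) = 2x8
Op 2 fold_up: fold axis h@3; visible region now rows[2,3) x cols[0,8) = 1x8
Op 3 cut(0, 5): punch at orig (2,5); cuts so far [(2, 5)]; region rows[2,3) x cols[0,8) = 1x8
Unfold 1 (reflect across h@3): 2 holes -> [(2, 5), (3, 5)]
Unfold 2 (reflect across h@2): 4 holes -> [(0, 5), (1, 5), (2, 5), (3, 5)]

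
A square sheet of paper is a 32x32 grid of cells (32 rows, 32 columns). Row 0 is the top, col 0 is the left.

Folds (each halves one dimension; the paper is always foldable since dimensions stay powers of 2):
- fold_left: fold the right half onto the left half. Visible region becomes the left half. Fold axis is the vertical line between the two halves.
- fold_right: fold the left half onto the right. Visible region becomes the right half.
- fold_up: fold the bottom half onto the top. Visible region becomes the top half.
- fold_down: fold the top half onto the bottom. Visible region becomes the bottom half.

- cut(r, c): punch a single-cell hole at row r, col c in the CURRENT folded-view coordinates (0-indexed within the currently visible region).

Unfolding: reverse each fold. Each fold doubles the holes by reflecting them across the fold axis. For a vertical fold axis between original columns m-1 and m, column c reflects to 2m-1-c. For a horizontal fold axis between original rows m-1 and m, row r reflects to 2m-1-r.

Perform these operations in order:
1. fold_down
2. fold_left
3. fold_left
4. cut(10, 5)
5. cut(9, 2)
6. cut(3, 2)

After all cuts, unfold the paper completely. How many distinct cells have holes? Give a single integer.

Op 1 fold_down: fold axis h@16; visible region now rows[16,32) x cols[0,32) = 16x32
Op 2 fold_left: fold axis v@16; visible region now rows[16,32) x cols[0,16) = 16x16
Op 3 fold_left: fold axis v@8; visible region now rows[16,32) x cols[0,8) = 16x8
Op 4 cut(10, 5): punch at orig (26,5); cuts so far [(26, 5)]; region rows[16,32) x cols[0,8) = 16x8
Op 5 cut(9, 2): punch at orig (25,2); cuts so far [(25, 2), (26, 5)]; region rows[16,32) x cols[0,8) = 16x8
Op 6 cut(3, 2): punch at orig (19,2); cuts so far [(19, 2), (25, 2), (26, 5)]; region rows[16,32) x cols[0,8) = 16x8
Unfold 1 (reflect across v@8): 6 holes -> [(19, 2), (19, 13), (25, 2), (25, 13), (26, 5), (26, 10)]
Unfold 2 (reflect across v@16): 12 holes -> [(19, 2), (19, 13), (19, 18), (19, 29), (25, 2), (25, 13), (25, 18), (25, 29), (26, 5), (26, 10), (26, 21), (26, 26)]
Unfold 3 (reflect across h@16): 24 holes -> [(5, 5), (5, 10), (5, 21), (5, 26), (6, 2), (6, 13), (6, 18), (6, 29), (12, 2), (12, 13), (12, 18), (12, 29), (19, 2), (19, 13), (19, 18), (19, 29), (25, 2), (25, 13), (25, 18), (25, 29), (26, 5), (26, 10), (26, 21), (26, 26)]

Answer: 24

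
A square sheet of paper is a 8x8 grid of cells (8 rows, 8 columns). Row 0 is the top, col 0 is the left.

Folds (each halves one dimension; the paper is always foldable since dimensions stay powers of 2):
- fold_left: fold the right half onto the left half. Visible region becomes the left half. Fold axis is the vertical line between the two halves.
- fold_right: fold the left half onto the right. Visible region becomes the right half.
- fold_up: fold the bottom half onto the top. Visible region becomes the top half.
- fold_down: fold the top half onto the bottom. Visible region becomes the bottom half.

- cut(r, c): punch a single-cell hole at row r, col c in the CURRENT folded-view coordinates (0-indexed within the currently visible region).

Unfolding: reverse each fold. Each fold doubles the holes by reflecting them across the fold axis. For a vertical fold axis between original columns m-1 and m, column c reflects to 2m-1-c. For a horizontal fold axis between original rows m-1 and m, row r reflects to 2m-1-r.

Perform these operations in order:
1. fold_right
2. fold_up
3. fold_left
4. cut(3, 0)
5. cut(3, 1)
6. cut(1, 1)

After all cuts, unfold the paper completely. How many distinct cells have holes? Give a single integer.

Op 1 fold_right: fold axis v@4; visible region now rows[0,8) x cols[4,8) = 8x4
Op 2 fold_up: fold axis h@4; visible region now rows[0,4) x cols[4,8) = 4x4
Op 3 fold_left: fold axis v@6; visible region now rows[0,4) x cols[4,6) = 4x2
Op 4 cut(3, 0): punch at orig (3,4); cuts so far [(3, 4)]; region rows[0,4) x cols[4,6) = 4x2
Op 5 cut(3, 1): punch at orig (3,5); cuts so far [(3, 4), (3, 5)]; region rows[0,4) x cols[4,6) = 4x2
Op 6 cut(1, 1): punch at orig (1,5); cuts so far [(1, 5), (3, 4), (3, 5)]; region rows[0,4) x cols[4,6) = 4x2
Unfold 1 (reflect across v@6): 6 holes -> [(1, 5), (1, 6), (3, 4), (3, 5), (3, 6), (3, 7)]
Unfold 2 (reflect across h@4): 12 holes -> [(1, 5), (1, 6), (3, 4), (3, 5), (3, 6), (3, 7), (4, 4), (4, 5), (4, 6), (4, 7), (6, 5), (6, 6)]
Unfold 3 (reflect across v@4): 24 holes -> [(1, 1), (1, 2), (1, 5), (1, 6), (3, 0), (3, 1), (3, 2), (3, 3), (3, 4), (3, 5), (3, 6), (3, 7), (4, 0), (4, 1), (4, 2), (4, 3), (4, 4), (4, 5), (4, 6), (4, 7), (6, 1), (6, 2), (6, 5), (6, 6)]

Answer: 24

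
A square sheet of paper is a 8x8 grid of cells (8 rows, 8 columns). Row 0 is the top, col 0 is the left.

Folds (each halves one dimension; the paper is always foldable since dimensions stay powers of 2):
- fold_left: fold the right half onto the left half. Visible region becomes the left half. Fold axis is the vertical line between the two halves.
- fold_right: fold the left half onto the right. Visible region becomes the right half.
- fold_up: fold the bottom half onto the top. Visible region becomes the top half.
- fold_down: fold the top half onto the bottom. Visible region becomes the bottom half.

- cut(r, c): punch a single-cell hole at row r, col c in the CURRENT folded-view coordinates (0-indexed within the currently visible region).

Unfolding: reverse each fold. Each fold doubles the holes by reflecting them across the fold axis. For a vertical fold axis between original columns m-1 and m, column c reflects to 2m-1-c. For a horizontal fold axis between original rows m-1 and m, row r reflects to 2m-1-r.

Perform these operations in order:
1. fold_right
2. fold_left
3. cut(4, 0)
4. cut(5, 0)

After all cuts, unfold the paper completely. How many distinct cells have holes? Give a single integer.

Answer: 8

Derivation:
Op 1 fold_right: fold axis v@4; visible region now rows[0,8) x cols[4,8) = 8x4
Op 2 fold_left: fold axis v@6; visible region now rows[0,8) x cols[4,6) = 8x2
Op 3 cut(4, 0): punch at orig (4,4); cuts so far [(4, 4)]; region rows[0,8) x cols[4,6) = 8x2
Op 4 cut(5, 0): punch at orig (5,4); cuts so far [(4, 4), (5, 4)]; region rows[0,8) x cols[4,6) = 8x2
Unfold 1 (reflect across v@6): 4 holes -> [(4, 4), (4, 7), (5, 4), (5, 7)]
Unfold 2 (reflect across v@4): 8 holes -> [(4, 0), (4, 3), (4, 4), (4, 7), (5, 0), (5, 3), (5, 4), (5, 7)]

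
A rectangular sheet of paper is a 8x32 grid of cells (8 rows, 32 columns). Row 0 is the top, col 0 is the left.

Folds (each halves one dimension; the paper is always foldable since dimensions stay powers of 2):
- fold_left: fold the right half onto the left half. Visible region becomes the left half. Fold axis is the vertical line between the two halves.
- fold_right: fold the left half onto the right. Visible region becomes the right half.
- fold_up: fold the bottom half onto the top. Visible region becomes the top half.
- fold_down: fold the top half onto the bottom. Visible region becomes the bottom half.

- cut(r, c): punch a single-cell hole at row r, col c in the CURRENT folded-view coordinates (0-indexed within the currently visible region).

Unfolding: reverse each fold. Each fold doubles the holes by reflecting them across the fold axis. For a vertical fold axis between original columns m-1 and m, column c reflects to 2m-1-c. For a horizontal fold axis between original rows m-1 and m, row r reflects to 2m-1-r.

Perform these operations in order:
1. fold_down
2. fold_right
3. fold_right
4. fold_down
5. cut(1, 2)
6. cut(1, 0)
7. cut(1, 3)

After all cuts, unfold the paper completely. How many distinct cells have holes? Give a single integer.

Answer: 48

Derivation:
Op 1 fold_down: fold axis h@4; visible region now rows[4,8) x cols[0,32) = 4x32
Op 2 fold_right: fold axis v@16; visible region now rows[4,8) x cols[16,32) = 4x16
Op 3 fold_right: fold axis v@24; visible region now rows[4,8) x cols[24,32) = 4x8
Op 4 fold_down: fold axis h@6; visible region now rows[6,8) x cols[24,32) = 2x8
Op 5 cut(1, 2): punch at orig (7,26); cuts so far [(7, 26)]; region rows[6,8) x cols[24,32) = 2x8
Op 6 cut(1, 0): punch at orig (7,24); cuts so far [(7, 24), (7, 26)]; region rows[6,8) x cols[24,32) = 2x8
Op 7 cut(1, 3): punch at orig (7,27); cuts so far [(7, 24), (7, 26), (7, 27)]; region rows[6,8) x cols[24,32) = 2x8
Unfold 1 (reflect across h@6): 6 holes -> [(4, 24), (4, 26), (4, 27), (7, 24), (7, 26), (7, 27)]
Unfold 2 (reflect across v@24): 12 holes -> [(4, 20), (4, 21), (4, 23), (4, 24), (4, 26), (4, 27), (7, 20), (7, 21), (7, 23), (7, 24), (7, 26), (7, 27)]
Unfold 3 (reflect across v@16): 24 holes -> [(4, 4), (4, 5), (4, 7), (4, 8), (4, 10), (4, 11), (4, 20), (4, 21), (4, 23), (4, 24), (4, 26), (4, 27), (7, 4), (7, 5), (7, 7), (7, 8), (7, 10), (7, 11), (7, 20), (7, 21), (7, 23), (7, 24), (7, 26), (7, 27)]
Unfold 4 (reflect across h@4): 48 holes -> [(0, 4), (0, 5), (0, 7), (0, 8), (0, 10), (0, 11), (0, 20), (0, 21), (0, 23), (0, 24), (0, 26), (0, 27), (3, 4), (3, 5), (3, 7), (3, 8), (3, 10), (3, 11), (3, 20), (3, 21), (3, 23), (3, 24), (3, 26), (3, 27), (4, 4), (4, 5), (4, 7), (4, 8), (4, 10), (4, 11), (4, 20), (4, 21), (4, 23), (4, 24), (4, 26), (4, 27), (7, 4), (7, 5), (7, 7), (7, 8), (7, 10), (7, 11), (7, 20), (7, 21), (7, 23), (7, 24), (7, 26), (7, 27)]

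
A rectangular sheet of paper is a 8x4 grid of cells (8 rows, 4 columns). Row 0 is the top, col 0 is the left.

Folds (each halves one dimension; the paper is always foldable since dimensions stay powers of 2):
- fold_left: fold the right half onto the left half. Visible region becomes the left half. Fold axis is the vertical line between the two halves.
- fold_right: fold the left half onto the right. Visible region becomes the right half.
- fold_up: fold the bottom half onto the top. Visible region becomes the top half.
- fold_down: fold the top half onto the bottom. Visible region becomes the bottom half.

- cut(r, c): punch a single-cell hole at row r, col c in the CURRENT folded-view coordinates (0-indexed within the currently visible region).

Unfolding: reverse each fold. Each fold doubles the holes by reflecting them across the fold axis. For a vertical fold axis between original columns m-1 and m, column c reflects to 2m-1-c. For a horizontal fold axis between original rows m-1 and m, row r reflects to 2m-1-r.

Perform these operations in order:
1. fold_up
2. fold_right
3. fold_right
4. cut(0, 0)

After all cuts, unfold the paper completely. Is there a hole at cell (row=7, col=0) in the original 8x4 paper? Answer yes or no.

Answer: yes

Derivation:
Op 1 fold_up: fold axis h@4; visible region now rows[0,4) x cols[0,4) = 4x4
Op 2 fold_right: fold axis v@2; visible region now rows[0,4) x cols[2,4) = 4x2
Op 3 fold_right: fold axis v@3; visible region now rows[0,4) x cols[3,4) = 4x1
Op 4 cut(0, 0): punch at orig (0,3); cuts so far [(0, 3)]; region rows[0,4) x cols[3,4) = 4x1
Unfold 1 (reflect across v@3): 2 holes -> [(0, 2), (0, 3)]
Unfold 2 (reflect across v@2): 4 holes -> [(0, 0), (0, 1), (0, 2), (0, 3)]
Unfold 3 (reflect across h@4): 8 holes -> [(0, 0), (0, 1), (0, 2), (0, 3), (7, 0), (7, 1), (7, 2), (7, 3)]
Holes: [(0, 0), (0, 1), (0, 2), (0, 3), (7, 0), (7, 1), (7, 2), (7, 3)]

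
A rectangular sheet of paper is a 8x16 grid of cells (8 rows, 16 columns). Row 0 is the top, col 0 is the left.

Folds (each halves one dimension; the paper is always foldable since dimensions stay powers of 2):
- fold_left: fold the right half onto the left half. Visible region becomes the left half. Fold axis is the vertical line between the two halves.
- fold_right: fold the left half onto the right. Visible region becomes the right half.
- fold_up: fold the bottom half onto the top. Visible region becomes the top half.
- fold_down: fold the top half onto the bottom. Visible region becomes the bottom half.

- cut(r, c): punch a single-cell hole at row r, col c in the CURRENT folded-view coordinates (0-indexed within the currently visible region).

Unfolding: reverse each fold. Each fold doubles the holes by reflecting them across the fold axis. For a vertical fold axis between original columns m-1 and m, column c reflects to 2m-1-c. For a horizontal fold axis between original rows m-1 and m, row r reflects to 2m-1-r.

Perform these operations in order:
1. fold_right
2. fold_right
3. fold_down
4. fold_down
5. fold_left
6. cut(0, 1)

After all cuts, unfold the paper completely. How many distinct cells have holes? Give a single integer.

Op 1 fold_right: fold axis v@8; visible region now rows[0,8) x cols[8,16) = 8x8
Op 2 fold_right: fold axis v@12; visible region now rows[0,8) x cols[12,16) = 8x4
Op 3 fold_down: fold axis h@4; visible region now rows[4,8) x cols[12,16) = 4x4
Op 4 fold_down: fold axis h@6; visible region now rows[6,8) x cols[12,16) = 2x4
Op 5 fold_left: fold axis v@14; visible region now rows[6,8) x cols[12,14) = 2x2
Op 6 cut(0, 1): punch at orig (6,13); cuts so far [(6, 13)]; region rows[6,8) x cols[12,14) = 2x2
Unfold 1 (reflect across v@14): 2 holes -> [(6, 13), (6, 14)]
Unfold 2 (reflect across h@6): 4 holes -> [(5, 13), (5, 14), (6, 13), (6, 14)]
Unfold 3 (reflect across h@4): 8 holes -> [(1, 13), (1, 14), (2, 13), (2, 14), (5, 13), (5, 14), (6, 13), (6, 14)]
Unfold 4 (reflect across v@12): 16 holes -> [(1, 9), (1, 10), (1, 13), (1, 14), (2, 9), (2, 10), (2, 13), (2, 14), (5, 9), (5, 10), (5, 13), (5, 14), (6, 9), (6, 10), (6, 13), (6, 14)]
Unfold 5 (reflect across v@8): 32 holes -> [(1, 1), (1, 2), (1, 5), (1, 6), (1, 9), (1, 10), (1, 13), (1, 14), (2, 1), (2, 2), (2, 5), (2, 6), (2, 9), (2, 10), (2, 13), (2, 14), (5, 1), (5, 2), (5, 5), (5, 6), (5, 9), (5, 10), (5, 13), (5, 14), (6, 1), (6, 2), (6, 5), (6, 6), (6, 9), (6, 10), (6, 13), (6, 14)]

Answer: 32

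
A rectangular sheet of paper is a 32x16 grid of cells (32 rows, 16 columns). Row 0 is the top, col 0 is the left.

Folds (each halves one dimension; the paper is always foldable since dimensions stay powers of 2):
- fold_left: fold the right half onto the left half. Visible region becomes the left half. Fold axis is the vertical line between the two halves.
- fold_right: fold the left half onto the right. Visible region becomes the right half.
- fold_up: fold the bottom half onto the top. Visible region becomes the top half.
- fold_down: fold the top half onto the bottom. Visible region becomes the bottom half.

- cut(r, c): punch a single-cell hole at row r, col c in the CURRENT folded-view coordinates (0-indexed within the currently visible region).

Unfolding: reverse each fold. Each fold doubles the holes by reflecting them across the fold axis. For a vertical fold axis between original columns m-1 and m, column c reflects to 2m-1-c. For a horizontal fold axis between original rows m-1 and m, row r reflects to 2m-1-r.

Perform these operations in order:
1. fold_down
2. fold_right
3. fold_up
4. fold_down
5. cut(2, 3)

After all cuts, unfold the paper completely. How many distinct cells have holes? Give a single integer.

Op 1 fold_down: fold axis h@16; visible region now rows[16,32) x cols[0,16) = 16x16
Op 2 fold_right: fold axis v@8; visible region now rows[16,32) x cols[8,16) = 16x8
Op 3 fold_up: fold axis h@24; visible region now rows[16,24) x cols[8,16) = 8x8
Op 4 fold_down: fold axis h@20; visible region now rows[20,24) x cols[8,16) = 4x8
Op 5 cut(2, 3): punch at orig (22,11); cuts so far [(22, 11)]; region rows[20,24) x cols[8,16) = 4x8
Unfold 1 (reflect across h@20): 2 holes -> [(17, 11), (22, 11)]
Unfold 2 (reflect across h@24): 4 holes -> [(17, 11), (22, 11), (25, 11), (30, 11)]
Unfold 3 (reflect across v@8): 8 holes -> [(17, 4), (17, 11), (22, 4), (22, 11), (25, 4), (25, 11), (30, 4), (30, 11)]
Unfold 4 (reflect across h@16): 16 holes -> [(1, 4), (1, 11), (6, 4), (6, 11), (9, 4), (9, 11), (14, 4), (14, 11), (17, 4), (17, 11), (22, 4), (22, 11), (25, 4), (25, 11), (30, 4), (30, 11)]

Answer: 16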